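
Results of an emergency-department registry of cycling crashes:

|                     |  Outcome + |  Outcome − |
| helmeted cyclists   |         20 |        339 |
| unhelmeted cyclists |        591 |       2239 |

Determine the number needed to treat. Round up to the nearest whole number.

7

risk, helmeted cyclists = 20/359 = 0.055710
risk, unhelmeted cyclists = 591/2830 = 0.208834
absolute risk difference = 0.153124
1 / 0.153124 = 6.531 → round up → 7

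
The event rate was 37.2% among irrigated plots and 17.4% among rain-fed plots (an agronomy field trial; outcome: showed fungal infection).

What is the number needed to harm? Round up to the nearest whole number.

absolute risk difference = 0.198000
1 / 0.198000 = 5.051 → round up → 6

NNH = 6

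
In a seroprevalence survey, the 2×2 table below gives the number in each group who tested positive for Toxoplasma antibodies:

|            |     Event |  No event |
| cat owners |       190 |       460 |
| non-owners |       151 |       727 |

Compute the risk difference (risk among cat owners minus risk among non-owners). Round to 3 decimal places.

RD = 0.120

risk, cat owners = 190/650 = 0.2923
risk, non-owners = 151/878 = 0.1720
risk difference = 0.2923 − 0.1720 = 0.120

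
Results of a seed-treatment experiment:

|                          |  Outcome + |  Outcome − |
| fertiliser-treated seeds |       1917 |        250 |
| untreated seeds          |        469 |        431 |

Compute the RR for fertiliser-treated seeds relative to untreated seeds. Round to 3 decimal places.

risk, fertiliser-treated seeds = 1917/2167 = 0.8846
risk, untreated seeds = 469/900 = 0.5211
RR = 0.8846 / 0.5211 = 1.698

RR = 1.698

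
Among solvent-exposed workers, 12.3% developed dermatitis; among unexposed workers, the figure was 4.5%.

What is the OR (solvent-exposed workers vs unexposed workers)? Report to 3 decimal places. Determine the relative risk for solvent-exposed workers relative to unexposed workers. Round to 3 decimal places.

odds, solvent-exposed workers = 0.12300/0.87700 = 0.14025
odds, unexposed workers = 0.04500/0.95500 = 0.04712
OR = 0.14025 / 0.04712 = 2.976
RR = 0.12300 / 0.04500 = 2.733

OR = 2.976; RR = 2.733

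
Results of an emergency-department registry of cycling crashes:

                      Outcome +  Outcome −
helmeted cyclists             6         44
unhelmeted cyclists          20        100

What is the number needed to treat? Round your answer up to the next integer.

22

risk, helmeted cyclists = 6/50 = 0.120000
risk, unhelmeted cyclists = 20/120 = 0.166667
absolute risk difference = 0.046667
1 / 0.046667 = 21.428 → round up → 22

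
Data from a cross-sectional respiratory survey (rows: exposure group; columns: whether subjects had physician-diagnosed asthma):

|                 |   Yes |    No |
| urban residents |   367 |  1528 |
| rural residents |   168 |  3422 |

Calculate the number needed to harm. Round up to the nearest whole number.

risk, urban residents = 367/1895 = 0.193668
risk, rural residents = 168/3590 = 0.046797
absolute risk difference = 0.146871
1 / 0.146871 = 6.809 → round up → 7

NNH ≈ 7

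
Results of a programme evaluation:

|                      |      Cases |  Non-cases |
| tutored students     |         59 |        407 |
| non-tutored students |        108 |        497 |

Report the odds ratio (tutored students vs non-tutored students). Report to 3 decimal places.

OR = (59 × 497) / (407 × 108) = 29323/43956 ≈ 0.667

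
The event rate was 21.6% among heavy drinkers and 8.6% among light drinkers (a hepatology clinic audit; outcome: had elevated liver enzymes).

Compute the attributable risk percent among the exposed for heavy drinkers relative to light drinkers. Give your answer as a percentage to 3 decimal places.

AR% = (0.2160 − 0.0860) / 0.2160 = 0.6019 → 60.185%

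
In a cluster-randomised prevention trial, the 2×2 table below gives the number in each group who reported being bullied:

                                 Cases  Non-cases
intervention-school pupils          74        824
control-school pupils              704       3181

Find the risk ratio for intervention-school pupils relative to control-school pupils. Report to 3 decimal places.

RR: 0.455

risk, intervention-school pupils = 74/898 = 0.0824
risk, control-school pupils = 704/3885 = 0.1812
RR = 0.0824 / 0.1812 = 0.455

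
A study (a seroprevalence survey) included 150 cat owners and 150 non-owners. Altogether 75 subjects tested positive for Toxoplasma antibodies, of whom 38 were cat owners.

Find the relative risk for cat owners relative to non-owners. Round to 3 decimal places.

RR = 1.027

cat owners without the outcome: 150 − 38 = 112
non-owners with the outcome: 75 − 38 = 37
non-owners without the outcome: 150 − 37 = 113
risk, cat owners = 38/150 = 0.2533
risk, non-owners = 37/150 = 0.2467
RR = 0.2533 / 0.2467 = 1.027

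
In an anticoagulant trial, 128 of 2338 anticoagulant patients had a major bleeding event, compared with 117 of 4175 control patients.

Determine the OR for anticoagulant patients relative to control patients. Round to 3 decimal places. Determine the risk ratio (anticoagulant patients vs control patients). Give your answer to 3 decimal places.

OR = 2.009; RR = 1.954

OR = (128 × 4058) / (2210 × 117) = 519424/258570 ≈ 2.009
risk, anticoagulant patients = 128/2338 = 0.05475
risk, control patients = 117/4175 = 0.02802
RR = 0.05475 / 0.02802 = 1.954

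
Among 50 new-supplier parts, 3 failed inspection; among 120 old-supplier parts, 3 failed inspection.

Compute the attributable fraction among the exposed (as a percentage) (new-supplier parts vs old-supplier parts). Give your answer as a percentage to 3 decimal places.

58.333%

risk, new-supplier parts = 3/50 = 0.06000
risk, old-supplier parts = 3/120 = 0.02500
AR% = (0.06000 − 0.02500) / 0.06000 = 0.5833 → 58.333%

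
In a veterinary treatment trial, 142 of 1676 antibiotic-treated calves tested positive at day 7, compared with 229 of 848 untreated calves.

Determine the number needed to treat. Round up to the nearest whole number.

NNT = 6

risk, antibiotic-treated calves = 142/1676 = 0.084726
risk, untreated calves = 229/848 = 0.270047
absolute risk difference = 0.185322
1 / 0.185322 = 5.396 → round up → 6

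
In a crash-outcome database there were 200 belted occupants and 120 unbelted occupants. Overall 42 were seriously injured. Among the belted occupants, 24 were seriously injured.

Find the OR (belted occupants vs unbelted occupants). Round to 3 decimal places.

belted occupants without the outcome: 200 − 24 = 176
unbelted occupants with the outcome: 42 − 24 = 18
unbelted occupants without the outcome: 120 − 18 = 102
OR = (24 × 102) / (176 × 18) = 2448/3168 ≈ 0.773

OR = 0.773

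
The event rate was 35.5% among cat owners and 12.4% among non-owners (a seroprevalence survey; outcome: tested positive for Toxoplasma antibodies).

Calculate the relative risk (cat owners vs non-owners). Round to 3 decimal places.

RR = 0.3550 / 0.1240 = 2.863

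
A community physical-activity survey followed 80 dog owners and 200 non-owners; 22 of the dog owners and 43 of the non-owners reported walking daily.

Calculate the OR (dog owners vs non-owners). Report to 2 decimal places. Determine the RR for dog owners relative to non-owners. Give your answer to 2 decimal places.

OR = (22 × 157) / (58 × 43) = 3454/2494 ≈ 1.38
risk, dog owners = 22/80 = 0.2750
risk, non-owners = 43/200 = 0.2150
RR = 0.2750 / 0.2150 = 1.28

OR = 1.38; RR = 1.28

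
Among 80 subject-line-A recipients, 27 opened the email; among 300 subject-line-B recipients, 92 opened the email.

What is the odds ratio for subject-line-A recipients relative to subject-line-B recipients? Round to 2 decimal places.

OR ≈ 1.15

odds, subject-line-A recipients = 27/53 = 0.5094
odds, subject-line-B recipients = 92/208 = 0.4423
OR = 0.5094 / 0.4423 = 1.15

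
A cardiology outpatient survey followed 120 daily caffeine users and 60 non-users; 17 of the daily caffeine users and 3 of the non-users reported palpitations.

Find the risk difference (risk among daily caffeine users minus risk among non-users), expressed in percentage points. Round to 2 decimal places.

risk, daily caffeine users = 17/120 = 0.1417
risk, non-users = 3/60 = 0.0500
risk difference = 0.1417 − 0.0500 = 0.0917 → 9.17 percentage points

9.17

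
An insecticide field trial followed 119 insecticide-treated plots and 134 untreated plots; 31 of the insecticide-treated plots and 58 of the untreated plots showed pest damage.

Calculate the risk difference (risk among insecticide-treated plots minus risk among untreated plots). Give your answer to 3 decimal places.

-0.172

risk, insecticide-treated plots = 31/119 = 0.2605
risk, untreated plots = 58/134 = 0.4328
risk difference = 0.2605 − 0.4328 = -0.172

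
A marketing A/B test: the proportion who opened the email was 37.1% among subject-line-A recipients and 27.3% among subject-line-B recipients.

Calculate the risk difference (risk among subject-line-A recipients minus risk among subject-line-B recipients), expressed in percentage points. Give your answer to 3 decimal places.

risk difference = 0.3710 − 0.2730 = 0.0980 → 9.800 percentage points

RD: 9.800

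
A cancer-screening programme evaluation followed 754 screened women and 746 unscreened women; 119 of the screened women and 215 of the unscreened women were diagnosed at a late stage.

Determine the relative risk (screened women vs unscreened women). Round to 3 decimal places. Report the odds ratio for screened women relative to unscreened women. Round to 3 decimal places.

RR = 0.548; OR = 0.463

risk, screened women = 119/754 = 0.1578
risk, unscreened women = 215/746 = 0.2882
RR = 0.1578 / 0.2882 = 0.548
OR = (119 × 531) / (635 × 215) = 63189/136525 ≈ 0.463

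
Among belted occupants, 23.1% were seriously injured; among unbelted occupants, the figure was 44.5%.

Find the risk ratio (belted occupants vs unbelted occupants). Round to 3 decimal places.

RR = 0.2310 / 0.4450 = 0.519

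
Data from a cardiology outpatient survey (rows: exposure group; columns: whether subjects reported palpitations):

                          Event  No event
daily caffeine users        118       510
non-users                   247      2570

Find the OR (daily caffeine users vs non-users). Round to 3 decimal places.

OR = (118 × 2570) / (510 × 247) = 303260/125970 ≈ 2.407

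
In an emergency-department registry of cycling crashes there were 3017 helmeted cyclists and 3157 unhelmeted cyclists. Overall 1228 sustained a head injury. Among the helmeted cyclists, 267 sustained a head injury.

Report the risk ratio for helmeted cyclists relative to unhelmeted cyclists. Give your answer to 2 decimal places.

helmeted cyclists without the outcome: 3017 − 267 = 2750
unhelmeted cyclists with the outcome: 1228 − 267 = 961
unhelmeted cyclists without the outcome: 3157 − 961 = 2196
risk, helmeted cyclists = 267/3017 = 0.0885
risk, unhelmeted cyclists = 961/3157 = 0.3044
RR = 0.0885 / 0.3044 = 0.29

0.29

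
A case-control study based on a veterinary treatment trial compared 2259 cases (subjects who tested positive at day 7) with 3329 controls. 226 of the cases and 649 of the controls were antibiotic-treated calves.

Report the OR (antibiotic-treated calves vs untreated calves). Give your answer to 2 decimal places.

odds, antibiotic-treated calves = 226/649 = 0.3482
odds, untreated calves = 2033/2680 = 0.7586
OR = 0.3482 / 0.7586 = 0.46

0.46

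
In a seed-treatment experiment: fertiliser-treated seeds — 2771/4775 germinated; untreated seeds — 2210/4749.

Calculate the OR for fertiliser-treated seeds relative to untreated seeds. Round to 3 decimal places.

OR = (2771 × 2539) / (2004 × 2210) = 7035569/4428840 ≈ 1.589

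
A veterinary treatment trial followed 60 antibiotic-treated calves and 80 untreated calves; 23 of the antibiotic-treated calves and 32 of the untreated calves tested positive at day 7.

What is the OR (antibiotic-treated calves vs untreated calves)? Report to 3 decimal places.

OR = (23 × 48) / (37 × 32) = 1104/1184 ≈ 0.932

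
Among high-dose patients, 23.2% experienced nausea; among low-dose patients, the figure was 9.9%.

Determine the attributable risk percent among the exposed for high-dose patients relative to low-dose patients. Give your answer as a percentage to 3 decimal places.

AR% = (0.2320 − 0.0990) / 0.2320 = 0.5733 → 57.328%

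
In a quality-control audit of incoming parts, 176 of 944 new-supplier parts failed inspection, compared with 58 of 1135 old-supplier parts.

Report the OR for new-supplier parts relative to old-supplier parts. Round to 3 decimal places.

OR = (176 × 1077) / (768 × 58) = 189552/44544 ≈ 4.255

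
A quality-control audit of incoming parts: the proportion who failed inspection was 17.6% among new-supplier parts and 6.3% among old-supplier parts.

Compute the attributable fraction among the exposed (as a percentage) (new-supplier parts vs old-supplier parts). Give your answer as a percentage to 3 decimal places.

AR% = (0.1760 − 0.0630) / 0.1760 = 0.6420 → 64.205%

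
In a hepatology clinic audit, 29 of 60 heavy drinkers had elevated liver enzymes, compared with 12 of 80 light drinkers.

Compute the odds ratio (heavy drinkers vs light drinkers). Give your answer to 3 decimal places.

OR = (29 × 68) / (31 × 12) = 1972/372 ≈ 5.301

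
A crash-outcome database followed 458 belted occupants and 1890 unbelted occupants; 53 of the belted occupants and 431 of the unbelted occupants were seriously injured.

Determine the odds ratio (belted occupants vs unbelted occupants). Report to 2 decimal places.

OR = (53 × 1459) / (405 × 431) = 77327/174555 ≈ 0.44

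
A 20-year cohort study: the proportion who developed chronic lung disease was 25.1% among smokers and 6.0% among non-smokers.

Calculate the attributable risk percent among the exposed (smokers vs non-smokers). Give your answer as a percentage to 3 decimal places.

AR% = (0.2510 − 0.0600) / 0.2510 = 0.7610 → 76.096%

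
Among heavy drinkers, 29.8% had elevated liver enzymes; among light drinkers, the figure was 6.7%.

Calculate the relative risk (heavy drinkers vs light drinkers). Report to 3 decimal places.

RR = 0.2980 / 0.0670 = 4.448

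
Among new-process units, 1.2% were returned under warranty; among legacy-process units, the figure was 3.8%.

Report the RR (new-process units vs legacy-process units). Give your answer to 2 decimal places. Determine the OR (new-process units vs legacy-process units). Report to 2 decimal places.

RR = 0.01200 / 0.03800 = 0.32
odds, new-process units = 0.01200/0.98800 = 0.01215
odds, legacy-process units = 0.03800/0.96200 = 0.03950
OR = 0.01215 / 0.03950 = 0.31

RR = 0.32; OR = 0.31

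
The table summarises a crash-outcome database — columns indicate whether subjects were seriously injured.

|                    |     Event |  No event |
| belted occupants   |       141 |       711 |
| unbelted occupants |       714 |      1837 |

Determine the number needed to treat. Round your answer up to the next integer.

NNT: 9

risk, belted occupants = 141/852 = 0.165493
risk, unbelted occupants = 714/2551 = 0.279890
absolute risk difference = 0.114397
1 / 0.114397 = 8.741 → round up → 9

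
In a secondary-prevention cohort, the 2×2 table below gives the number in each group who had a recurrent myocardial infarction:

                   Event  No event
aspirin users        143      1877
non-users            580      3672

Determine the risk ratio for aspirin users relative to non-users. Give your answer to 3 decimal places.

0.519

risk, aspirin users = 143/2020 = 0.0708
risk, non-users = 580/4252 = 0.1364
RR = 0.0708 / 0.1364 = 0.519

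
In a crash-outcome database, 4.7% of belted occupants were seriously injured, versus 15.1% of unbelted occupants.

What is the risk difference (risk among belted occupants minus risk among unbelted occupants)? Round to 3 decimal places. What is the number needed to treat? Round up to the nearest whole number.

RD = -0.104; NNT = 10

risk difference = 0.04700 − 0.15100 = -0.104
absolute risk difference = 0.104000
1 / 0.104000 = 9.615 → round up → 10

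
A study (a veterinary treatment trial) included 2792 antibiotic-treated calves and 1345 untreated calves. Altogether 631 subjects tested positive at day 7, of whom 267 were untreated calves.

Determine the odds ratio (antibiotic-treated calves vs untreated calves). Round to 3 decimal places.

antibiotic-treated calves with the outcome: 631 − 267 = 364
antibiotic-treated calves without the outcome: 2792 − 364 = 2428
untreated calves without the outcome: 1345 − 267 = 1078
odds, antibiotic-treated calves = 364/2428 = 0.1499
odds, untreated calves = 267/1078 = 0.2477
OR = 0.1499 / 0.2477 = 0.605

0.605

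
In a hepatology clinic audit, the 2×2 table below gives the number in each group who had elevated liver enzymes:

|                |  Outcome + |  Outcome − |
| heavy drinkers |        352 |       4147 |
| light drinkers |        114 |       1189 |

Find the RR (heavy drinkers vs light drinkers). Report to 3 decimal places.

risk, heavy drinkers = 352/4499 = 0.0782
risk, light drinkers = 114/1303 = 0.0875
RR = 0.0782 / 0.0875 = 0.894

RR: 0.894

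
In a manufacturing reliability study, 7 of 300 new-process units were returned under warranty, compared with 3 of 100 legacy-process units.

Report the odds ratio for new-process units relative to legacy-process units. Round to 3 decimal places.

OR = (7 × 97) / (293 × 3) = 679/879 ≈ 0.772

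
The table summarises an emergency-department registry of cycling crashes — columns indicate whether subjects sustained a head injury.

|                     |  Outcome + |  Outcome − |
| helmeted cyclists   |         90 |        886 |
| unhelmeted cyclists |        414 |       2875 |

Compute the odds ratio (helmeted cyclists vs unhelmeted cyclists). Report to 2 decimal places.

OR = (90 × 2875) / (886 × 414) = 258750/366804 ≈ 0.71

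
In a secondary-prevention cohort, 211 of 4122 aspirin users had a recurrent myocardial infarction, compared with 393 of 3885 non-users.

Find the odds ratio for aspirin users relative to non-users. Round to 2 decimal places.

OR = (211 × 3492) / (3911 × 393) = 736812/1537023 ≈ 0.48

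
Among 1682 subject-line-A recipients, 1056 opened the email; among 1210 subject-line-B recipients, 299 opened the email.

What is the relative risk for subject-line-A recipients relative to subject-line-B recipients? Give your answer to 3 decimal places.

risk, subject-line-A recipients = 1056/1682 = 0.6278
risk, subject-line-B recipients = 299/1210 = 0.2471
RR = 0.6278 / 0.2471 = 2.541

2.541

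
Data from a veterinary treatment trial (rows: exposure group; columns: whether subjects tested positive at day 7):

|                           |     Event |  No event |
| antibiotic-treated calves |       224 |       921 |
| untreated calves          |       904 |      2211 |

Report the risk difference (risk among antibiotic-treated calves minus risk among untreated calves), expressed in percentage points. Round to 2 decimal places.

risk, antibiotic-treated calves = 224/1145 = 0.1956
risk, untreated calves = 904/3115 = 0.2902
risk difference = 0.1956 − 0.2902 = -0.0946 → -9.46 percentage points

-9.46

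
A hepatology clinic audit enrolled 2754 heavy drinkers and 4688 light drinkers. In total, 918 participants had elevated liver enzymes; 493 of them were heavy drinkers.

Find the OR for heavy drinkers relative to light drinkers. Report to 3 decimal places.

heavy drinkers without the outcome: 2754 − 493 = 2261
light drinkers with the outcome: 918 − 493 = 425
light drinkers without the outcome: 4688 − 425 = 4263
OR = (493 × 4263) / (2261 × 425) = 2101659/960925 ≈ 2.187

2.187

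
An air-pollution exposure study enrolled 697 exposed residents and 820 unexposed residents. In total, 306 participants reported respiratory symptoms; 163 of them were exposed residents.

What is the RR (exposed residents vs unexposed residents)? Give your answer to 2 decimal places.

exposed residents without the outcome: 697 − 163 = 534
unexposed residents with the outcome: 306 − 163 = 143
unexposed residents without the outcome: 820 − 143 = 677
risk, exposed residents = 163/697 = 0.2339
risk, unexposed residents = 143/820 = 0.1744
RR = 0.2339 / 0.1744 = 1.34

1.34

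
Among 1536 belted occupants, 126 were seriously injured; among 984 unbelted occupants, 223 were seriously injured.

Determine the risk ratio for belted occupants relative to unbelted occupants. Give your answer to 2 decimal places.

RR ≈ 0.36

risk, belted occupants = 126/1536 = 0.0820
risk, unbelted occupants = 223/984 = 0.2266
RR = 0.0820 / 0.2266 = 0.36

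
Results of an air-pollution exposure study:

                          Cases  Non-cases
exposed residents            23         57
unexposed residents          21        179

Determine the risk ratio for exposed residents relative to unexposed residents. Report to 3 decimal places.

RR: 2.738

risk, exposed residents = 23/80 = 0.2875
risk, unexposed residents = 21/200 = 0.1050
RR = 0.2875 / 0.1050 = 2.738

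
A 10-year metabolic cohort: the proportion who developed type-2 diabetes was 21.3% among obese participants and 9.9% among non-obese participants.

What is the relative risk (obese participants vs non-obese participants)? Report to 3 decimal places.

RR = 0.2130 / 0.0990 = 2.152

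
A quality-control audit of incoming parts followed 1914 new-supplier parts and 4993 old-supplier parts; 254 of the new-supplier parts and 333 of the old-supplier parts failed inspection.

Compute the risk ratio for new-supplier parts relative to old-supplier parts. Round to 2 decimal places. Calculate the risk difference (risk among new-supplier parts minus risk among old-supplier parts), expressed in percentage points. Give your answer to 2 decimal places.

risk, new-supplier parts = 254/1914 = 0.1327
risk, old-supplier parts = 333/4993 = 0.0667
RR = 0.1327 / 0.0667 = 1.99
risk difference = 0.1327 − 0.0667 = 0.0660 → 6.60 percentage points

RR = 1.99; RD = 6.60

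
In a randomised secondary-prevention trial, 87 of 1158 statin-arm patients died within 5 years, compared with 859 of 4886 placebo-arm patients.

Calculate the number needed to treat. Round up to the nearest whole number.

10

risk, statin-arm patients = 87/1158 = 0.075130
risk, placebo-arm patients = 859/4886 = 0.175808
absolute risk difference = 0.100679
1 / 0.100679 = 9.933 → round up → 10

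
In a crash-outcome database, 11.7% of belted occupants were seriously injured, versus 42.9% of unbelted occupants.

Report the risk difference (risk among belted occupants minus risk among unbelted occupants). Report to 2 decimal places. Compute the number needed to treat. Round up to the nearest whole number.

RD = -0.31; NNT = 4

risk difference = 0.1170 − 0.4290 = -0.31
absolute risk difference = 0.312000
1 / 0.312000 = 3.205 → round up → 4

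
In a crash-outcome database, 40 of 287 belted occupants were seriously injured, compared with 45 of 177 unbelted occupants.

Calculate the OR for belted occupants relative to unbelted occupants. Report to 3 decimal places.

OR = (40 × 132) / (247 × 45) = 5280/11115 ≈ 0.475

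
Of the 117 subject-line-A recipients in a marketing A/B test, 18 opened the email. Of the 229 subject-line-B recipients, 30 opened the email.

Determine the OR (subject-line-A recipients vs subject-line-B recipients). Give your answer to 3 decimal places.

OR: 1.206

odds, subject-line-A recipients = 18/99 = 0.1818
odds, subject-line-B recipients = 30/199 = 0.1508
OR = 0.1818 / 0.1508 = 1.206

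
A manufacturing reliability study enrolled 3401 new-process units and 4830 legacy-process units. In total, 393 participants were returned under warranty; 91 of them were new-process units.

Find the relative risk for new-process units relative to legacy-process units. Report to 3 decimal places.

new-process units without the outcome: 3401 − 91 = 3310
legacy-process units with the outcome: 393 − 91 = 302
legacy-process units without the outcome: 4830 − 302 = 4528
risk, new-process units = 91/3401 = 0.02676
risk, legacy-process units = 302/4830 = 0.06253
RR = 0.02676 / 0.06253 = 0.428

0.428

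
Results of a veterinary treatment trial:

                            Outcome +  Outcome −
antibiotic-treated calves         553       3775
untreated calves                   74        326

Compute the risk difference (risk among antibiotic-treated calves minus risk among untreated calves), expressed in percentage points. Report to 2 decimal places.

risk, antibiotic-treated calves = 553/4328 = 0.1278
risk, untreated calves = 74/400 = 0.1850
risk difference = 0.1278 − 0.1850 = -0.0572 → -5.72 percentage points

-5.72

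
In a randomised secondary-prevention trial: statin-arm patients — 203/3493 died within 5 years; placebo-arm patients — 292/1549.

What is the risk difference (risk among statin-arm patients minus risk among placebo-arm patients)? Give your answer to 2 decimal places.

-0.13

risk, statin-arm patients = 203/3493 = 0.0581
risk, placebo-arm patients = 292/1549 = 0.1885
risk difference = 0.0581 − 0.1885 = -0.13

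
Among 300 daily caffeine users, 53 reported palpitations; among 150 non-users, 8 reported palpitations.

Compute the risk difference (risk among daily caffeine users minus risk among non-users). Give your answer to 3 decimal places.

RD = 0.123

risk, daily caffeine users = 53/300 = 0.1767
risk, non-users = 8/150 = 0.0533
risk difference = 0.1767 − 0.0533 = 0.123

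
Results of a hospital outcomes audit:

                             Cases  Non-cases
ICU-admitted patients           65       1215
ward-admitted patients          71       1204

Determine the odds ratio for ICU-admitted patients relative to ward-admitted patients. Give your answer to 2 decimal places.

OR = 0.91

odds, ICU-admitted patients = 65/1215 = 0.0535
odds, ward-admitted patients = 71/1204 = 0.0590
OR = 0.0535 / 0.0590 = 0.91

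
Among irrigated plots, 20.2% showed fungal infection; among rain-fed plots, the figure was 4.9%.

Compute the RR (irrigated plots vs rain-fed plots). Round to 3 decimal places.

RR = 0.20200 / 0.04900 = 4.122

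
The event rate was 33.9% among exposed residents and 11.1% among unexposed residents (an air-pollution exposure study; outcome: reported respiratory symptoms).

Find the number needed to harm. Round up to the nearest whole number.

absolute risk difference = 0.228000
1 / 0.228000 = 4.386 → round up → 5

NNH: 5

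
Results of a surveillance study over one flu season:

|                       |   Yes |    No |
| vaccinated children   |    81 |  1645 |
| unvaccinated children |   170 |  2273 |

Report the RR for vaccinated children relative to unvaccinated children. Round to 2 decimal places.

RR = 0.67

risk, vaccinated children = 81/1726 = 0.04693
risk, unvaccinated children = 170/2443 = 0.06959
RR = 0.04693 / 0.06959 = 0.67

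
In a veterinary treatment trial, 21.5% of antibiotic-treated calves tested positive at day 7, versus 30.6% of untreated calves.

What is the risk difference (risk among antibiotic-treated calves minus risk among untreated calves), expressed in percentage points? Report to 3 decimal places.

RD: -9.100

risk difference = 0.2150 − 0.3060 = -0.0910 → -9.100 percentage points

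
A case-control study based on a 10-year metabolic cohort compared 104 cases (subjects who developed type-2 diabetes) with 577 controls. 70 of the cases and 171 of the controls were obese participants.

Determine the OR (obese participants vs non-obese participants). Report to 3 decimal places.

OR = (70 × 406) / (171 × 34) = 28420/5814 ≈ 4.888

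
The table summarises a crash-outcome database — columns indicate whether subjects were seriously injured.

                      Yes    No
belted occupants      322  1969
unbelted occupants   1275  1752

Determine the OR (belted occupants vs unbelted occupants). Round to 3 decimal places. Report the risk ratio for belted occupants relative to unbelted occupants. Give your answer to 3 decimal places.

OR = 0.225; RR = 0.334

odds, belted occupants = 322/1969 = 0.1635
odds, unbelted occupants = 1275/1752 = 0.7277
OR = 0.1635 / 0.7277 = 0.225
risk, belted occupants = 322/2291 = 0.1405
risk, unbelted occupants = 1275/3027 = 0.4212
RR = 0.1405 / 0.4212 = 0.334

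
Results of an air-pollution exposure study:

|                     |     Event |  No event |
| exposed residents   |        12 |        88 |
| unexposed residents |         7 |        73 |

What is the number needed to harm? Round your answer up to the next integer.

risk, exposed residents = 12/100 = 0.120000
risk, unexposed residents = 7/80 = 0.087500
absolute risk difference = 0.032500
1 / 0.032500 = 30.769 → round up → 31

31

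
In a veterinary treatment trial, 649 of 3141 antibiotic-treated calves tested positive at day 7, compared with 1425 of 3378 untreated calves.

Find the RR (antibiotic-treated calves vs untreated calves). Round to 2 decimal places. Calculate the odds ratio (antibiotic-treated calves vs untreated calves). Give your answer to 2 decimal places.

risk, antibiotic-treated calves = 649/3141 = 0.2066
risk, untreated calves = 1425/3378 = 0.4218
RR = 0.2066 / 0.4218 = 0.49
odds, antibiotic-treated calves = 649/2492 = 0.2604
odds, untreated calves = 1425/1953 = 0.7296
OR = 0.2604 / 0.7296 = 0.36

RR = 0.49; OR = 0.36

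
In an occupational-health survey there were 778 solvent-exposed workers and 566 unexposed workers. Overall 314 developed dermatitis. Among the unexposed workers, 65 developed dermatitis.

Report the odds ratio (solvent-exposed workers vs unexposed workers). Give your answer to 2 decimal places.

3.63

solvent-exposed workers with the outcome: 314 − 65 = 249
solvent-exposed workers without the outcome: 778 − 249 = 529
unexposed workers without the outcome: 566 − 65 = 501
odds, solvent-exposed workers = 249/529 = 0.4707
odds, unexposed workers = 65/501 = 0.1297
OR = 0.4707 / 0.1297 = 3.63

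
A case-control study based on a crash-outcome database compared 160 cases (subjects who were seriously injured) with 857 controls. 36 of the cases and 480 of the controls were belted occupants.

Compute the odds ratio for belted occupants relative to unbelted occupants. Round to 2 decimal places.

0.23

odds, belted occupants = 36/480 = 0.0750
odds, unbelted occupants = 124/377 = 0.3289
OR = 0.0750 / 0.3289 = 0.23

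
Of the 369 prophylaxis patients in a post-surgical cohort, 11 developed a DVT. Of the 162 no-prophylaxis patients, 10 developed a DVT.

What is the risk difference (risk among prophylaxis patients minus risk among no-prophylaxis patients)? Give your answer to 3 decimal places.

-0.032

risk, prophylaxis patients = 11/369 = 0.02981
risk, no-prophylaxis patients = 10/162 = 0.06173
risk difference = 0.02981 − 0.06173 = -0.032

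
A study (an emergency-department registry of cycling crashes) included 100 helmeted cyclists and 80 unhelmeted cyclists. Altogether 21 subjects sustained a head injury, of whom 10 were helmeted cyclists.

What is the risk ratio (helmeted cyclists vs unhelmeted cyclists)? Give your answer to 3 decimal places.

helmeted cyclists without the outcome: 100 − 10 = 90
unhelmeted cyclists with the outcome: 21 − 10 = 11
unhelmeted cyclists without the outcome: 80 − 11 = 69
risk, helmeted cyclists = 10/100 = 0.1000
risk, unhelmeted cyclists = 11/80 = 0.1375
RR = 0.1000 / 0.1375 = 0.727

0.727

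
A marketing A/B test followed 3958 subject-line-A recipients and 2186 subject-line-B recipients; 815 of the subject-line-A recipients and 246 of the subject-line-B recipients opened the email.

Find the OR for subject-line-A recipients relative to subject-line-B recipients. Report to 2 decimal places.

OR ≈ 2.04

odds, subject-line-A recipients = 815/3143 = 0.2593
odds, subject-line-B recipients = 246/1940 = 0.1268
OR = 0.2593 / 0.1268 = 2.04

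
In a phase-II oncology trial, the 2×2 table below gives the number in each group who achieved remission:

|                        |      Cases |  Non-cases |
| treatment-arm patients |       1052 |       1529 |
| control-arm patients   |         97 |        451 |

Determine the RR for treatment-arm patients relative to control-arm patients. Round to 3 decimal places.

RR: 2.303

risk, treatment-arm patients = 1052/2581 = 0.4076
risk, control-arm patients = 97/548 = 0.1770
RR = 0.4076 / 0.1770 = 2.303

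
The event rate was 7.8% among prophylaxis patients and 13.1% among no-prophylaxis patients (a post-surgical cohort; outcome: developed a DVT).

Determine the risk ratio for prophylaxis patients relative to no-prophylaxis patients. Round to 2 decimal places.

RR = 0.0780 / 0.1310 = 0.60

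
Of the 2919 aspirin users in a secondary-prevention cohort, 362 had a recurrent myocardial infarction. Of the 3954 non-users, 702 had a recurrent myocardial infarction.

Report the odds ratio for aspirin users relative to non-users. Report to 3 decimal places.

OR = (362 × 3252) / (2557 × 702) = 1177224/1795014 ≈ 0.656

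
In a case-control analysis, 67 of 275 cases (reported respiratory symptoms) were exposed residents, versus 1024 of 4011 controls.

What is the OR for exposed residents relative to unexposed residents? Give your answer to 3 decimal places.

odds, exposed residents = 67/1024 = 0.0654
odds, unexposed residents = 208/2987 = 0.0696
OR = 0.0654 / 0.0696 = 0.940

OR = 0.940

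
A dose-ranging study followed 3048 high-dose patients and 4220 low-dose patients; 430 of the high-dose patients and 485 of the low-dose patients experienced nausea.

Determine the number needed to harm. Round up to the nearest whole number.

risk, high-dose patients = 430/3048 = 0.141076
risk, low-dose patients = 485/4220 = 0.114929
absolute risk difference = 0.026147
1 / 0.026147 = 38.245 → round up → 39

NNH: 39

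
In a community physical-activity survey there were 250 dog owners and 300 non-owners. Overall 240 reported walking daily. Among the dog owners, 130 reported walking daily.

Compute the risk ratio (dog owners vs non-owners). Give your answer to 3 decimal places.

RR = 1.418

dog owners without the outcome: 250 − 130 = 120
non-owners with the outcome: 240 − 130 = 110
non-owners without the outcome: 300 − 110 = 190
risk, dog owners = 130/250 = 0.5200
risk, non-owners = 110/300 = 0.3667
RR = 0.5200 / 0.3667 = 1.418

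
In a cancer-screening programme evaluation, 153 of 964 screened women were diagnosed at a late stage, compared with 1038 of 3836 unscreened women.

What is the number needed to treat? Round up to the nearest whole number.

risk, screened women = 153/964 = 0.158714
risk, unscreened women = 1038/3836 = 0.270594
absolute risk difference = 0.111881
1 / 0.111881 = 8.938 → round up → 9

NNT ≈ 9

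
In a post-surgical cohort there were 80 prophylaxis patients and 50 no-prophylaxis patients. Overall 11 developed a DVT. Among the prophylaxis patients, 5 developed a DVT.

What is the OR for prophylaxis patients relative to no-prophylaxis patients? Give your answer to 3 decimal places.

prophylaxis patients without the outcome: 80 − 5 = 75
no-prophylaxis patients with the outcome: 11 − 5 = 6
no-prophylaxis patients without the outcome: 50 − 6 = 44
OR = (5 × 44) / (75 × 6) = 220/450 ≈ 0.489

OR = 0.489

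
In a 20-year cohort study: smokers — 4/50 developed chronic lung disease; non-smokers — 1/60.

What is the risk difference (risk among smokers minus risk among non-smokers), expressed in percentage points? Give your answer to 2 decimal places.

6.33

risk, smokers = 4/50 = 0.08000
risk, non-smokers = 1/60 = 0.01667
risk difference = 0.08000 − 0.01667 = 0.06333 → 6.33 percentage points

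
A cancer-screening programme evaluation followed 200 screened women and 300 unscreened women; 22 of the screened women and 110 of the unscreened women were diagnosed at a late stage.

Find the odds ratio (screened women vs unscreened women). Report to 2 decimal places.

OR = (22 × 190) / (178 × 110) = 4180/19580 ≈ 0.21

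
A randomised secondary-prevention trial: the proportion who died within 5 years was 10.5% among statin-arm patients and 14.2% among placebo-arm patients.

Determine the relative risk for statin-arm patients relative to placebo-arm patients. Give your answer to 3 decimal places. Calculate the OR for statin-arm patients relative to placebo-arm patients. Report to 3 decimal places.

RR = 0.739; OR = 0.709

RR = 0.1050 / 0.1420 = 0.739
odds, statin-arm patients = 0.1050/0.8950 = 0.1173
odds, placebo-arm patients = 0.1420/0.8580 = 0.1655
OR = 0.1173 / 0.1655 = 0.709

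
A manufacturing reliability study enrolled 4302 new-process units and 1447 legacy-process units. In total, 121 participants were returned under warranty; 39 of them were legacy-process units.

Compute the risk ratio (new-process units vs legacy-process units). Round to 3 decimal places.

RR: 0.707

new-process units with the outcome: 121 − 39 = 82
new-process units without the outcome: 4302 − 82 = 4220
legacy-process units without the outcome: 1447 − 39 = 1408
risk, new-process units = 82/4302 = 0.01906
risk, legacy-process units = 39/1447 = 0.02695
RR = 0.01906 / 0.02695 = 0.707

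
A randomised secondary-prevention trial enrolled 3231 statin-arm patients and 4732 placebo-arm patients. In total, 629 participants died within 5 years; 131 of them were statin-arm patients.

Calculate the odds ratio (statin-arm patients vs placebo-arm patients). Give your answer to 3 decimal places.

OR ≈ 0.359

statin-arm patients without the outcome: 3231 − 131 = 3100
placebo-arm patients with the outcome: 629 − 131 = 498
placebo-arm patients without the outcome: 4732 − 498 = 4234
OR = (131 × 4234) / (3100 × 498) = 554654/1543800 ≈ 0.359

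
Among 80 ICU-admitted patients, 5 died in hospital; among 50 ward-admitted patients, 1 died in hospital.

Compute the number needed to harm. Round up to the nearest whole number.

24

risk, ICU-admitted patients = 5/80 = 0.062500
risk, ward-admitted patients = 1/50 = 0.020000
absolute risk difference = 0.042500
1 / 0.042500 = 23.529 → round up → 24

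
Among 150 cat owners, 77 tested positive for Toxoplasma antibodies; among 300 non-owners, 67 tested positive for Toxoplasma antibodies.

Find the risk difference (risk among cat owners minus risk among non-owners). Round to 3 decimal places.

risk, cat owners = 77/150 = 0.5133
risk, non-owners = 67/300 = 0.2233
risk difference = 0.5133 − 0.2233 = 0.290

0.290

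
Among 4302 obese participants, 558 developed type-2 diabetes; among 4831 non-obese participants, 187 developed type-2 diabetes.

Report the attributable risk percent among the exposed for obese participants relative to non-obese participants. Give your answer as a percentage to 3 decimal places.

AR% = 70.157%

risk, obese participants = 558/4302 = 0.12971
risk, non-obese participants = 187/4831 = 0.03871
AR% = (0.12971 − 0.03871) / 0.12971 = 0.7016 → 70.157%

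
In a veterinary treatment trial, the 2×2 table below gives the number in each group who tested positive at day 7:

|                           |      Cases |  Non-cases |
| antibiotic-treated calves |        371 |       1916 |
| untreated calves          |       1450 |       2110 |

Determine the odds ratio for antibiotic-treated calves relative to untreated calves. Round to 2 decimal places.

OR = (371 × 2110) / (1916 × 1450) = 782810/2778200 ≈ 0.28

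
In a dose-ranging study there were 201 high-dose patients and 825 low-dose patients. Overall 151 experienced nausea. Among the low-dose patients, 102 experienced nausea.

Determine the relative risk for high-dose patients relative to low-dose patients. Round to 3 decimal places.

RR: 1.972

high-dose patients with the outcome: 151 − 102 = 49
high-dose patients without the outcome: 201 − 49 = 152
low-dose patients without the outcome: 825 − 102 = 723
risk, high-dose patients = 49/201 = 0.2438
risk, low-dose patients = 102/825 = 0.1236
RR = 0.2438 / 0.1236 = 1.972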